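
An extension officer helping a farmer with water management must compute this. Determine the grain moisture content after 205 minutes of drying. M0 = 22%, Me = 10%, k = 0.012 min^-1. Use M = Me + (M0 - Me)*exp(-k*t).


M = Me + (M0 - Me) * e^(-k*t)
  = 10 + (22 - 10) * e^(-0.012*205)
  = 10 + 12 * e^(-2.460)
  = 10 + 12 * 0.08543
  = 10 + 1.0252
  = 11.03%


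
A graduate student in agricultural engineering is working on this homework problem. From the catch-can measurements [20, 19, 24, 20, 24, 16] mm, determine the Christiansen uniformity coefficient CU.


xbar = 123 / 6 = 20.500
sum|xi - xbar| = 14
CU = 100 * (1 - 14 / (6 * 20.500))
   = 100 * (1 - 0.1138)
   = 88.62%


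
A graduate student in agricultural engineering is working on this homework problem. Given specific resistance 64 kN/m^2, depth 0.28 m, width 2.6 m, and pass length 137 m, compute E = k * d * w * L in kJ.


E = k * d * w * L
  = 64 * 0.28 * 2.6 * 137
  = 6383.10 kJ


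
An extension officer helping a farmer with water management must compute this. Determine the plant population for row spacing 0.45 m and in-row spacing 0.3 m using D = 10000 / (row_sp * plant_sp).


D = 10000 / (row_sp * plant_sp)
  = 10000 / (0.45 * 0.3)
  = 10000 / 0.1350
  = 74074.07 plants/ha


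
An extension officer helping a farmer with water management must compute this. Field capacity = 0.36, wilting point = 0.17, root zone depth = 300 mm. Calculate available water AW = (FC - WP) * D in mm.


AW = (FC - WP) * D
   = (0.36 - 0.17) * 300
   = 0.19 * 300
   = 57 mm


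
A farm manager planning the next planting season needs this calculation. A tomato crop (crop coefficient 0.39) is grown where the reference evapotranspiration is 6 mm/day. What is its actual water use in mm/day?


ETc = Kc * ET0
    = 0.39 * 6
    = 2.34 mm/day


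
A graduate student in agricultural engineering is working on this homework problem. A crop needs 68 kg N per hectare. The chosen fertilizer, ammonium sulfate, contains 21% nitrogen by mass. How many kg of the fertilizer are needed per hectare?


Rate = N_required / (N_content / 100)
     = 68 / (21 / 100)
     = 68 / 0.21
     = 323.81 kg/ha


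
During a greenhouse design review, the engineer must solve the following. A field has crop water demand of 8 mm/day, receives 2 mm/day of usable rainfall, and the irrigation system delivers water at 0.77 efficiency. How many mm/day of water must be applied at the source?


IWR = (ETc - Pe) / Ea
    = (8 - 2) / 0.77
    = 6 / 0.77
    = 7.79 mm/day


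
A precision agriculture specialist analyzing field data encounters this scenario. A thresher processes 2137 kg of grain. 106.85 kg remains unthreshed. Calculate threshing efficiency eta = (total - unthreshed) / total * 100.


eta = (total - unthreshed) / total * 100
    = (2137 - 106.85) / 2137 * 100
    = 2030.15 / 2137 * 100
    = 95%


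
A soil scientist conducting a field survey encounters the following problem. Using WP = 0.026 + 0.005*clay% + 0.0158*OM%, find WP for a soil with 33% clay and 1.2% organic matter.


WP = 0.026 + 0.005*33 + 0.0158*1.2
   = 0.026 + 0.1650 + 0.0190
   = 0.2100


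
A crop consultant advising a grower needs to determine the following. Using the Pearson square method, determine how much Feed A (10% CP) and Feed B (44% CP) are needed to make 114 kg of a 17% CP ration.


parts_A = CP_b - target = 44 - 17 = 27
parts_B = target - CP_a = 17 - 10 = 7
total_parts = 27 + 7 = 34
Feed A = 114 * 27 / 34 = 90.53 kg
Feed B = 114 * 7 / 34 = 23.47 kg

90.53 kg


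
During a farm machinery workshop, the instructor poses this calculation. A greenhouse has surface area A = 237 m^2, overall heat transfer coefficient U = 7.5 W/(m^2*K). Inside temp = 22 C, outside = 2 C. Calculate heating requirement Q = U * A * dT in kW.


dT = 22 - (2) = 20 K
Q = U * A * dT
  = 7.5 * 237 * 20
  = 35550 W = 35.55 kW


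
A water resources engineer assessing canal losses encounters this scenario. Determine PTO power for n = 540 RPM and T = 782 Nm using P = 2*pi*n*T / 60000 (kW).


P = 2*pi*n*T / 60000
  = 2*pi * 540 * 782 / 60000
  = 2653263.49 / 60000
  = 44.22 kW


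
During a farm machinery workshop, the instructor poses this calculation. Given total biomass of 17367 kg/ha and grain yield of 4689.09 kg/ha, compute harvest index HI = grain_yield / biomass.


HI = grain_yield / biomass
   = 4689.09 / 17367
   = 0.27


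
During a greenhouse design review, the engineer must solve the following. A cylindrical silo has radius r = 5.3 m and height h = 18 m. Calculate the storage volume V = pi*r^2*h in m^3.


V = pi * r^2 * h
  = pi * 5.3^2 * 18
  = pi * 28.09 * 18
  = 1588.45 m^3


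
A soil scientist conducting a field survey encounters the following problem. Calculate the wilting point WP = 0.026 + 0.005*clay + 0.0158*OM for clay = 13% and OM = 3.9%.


WP = 0.026 + 0.005*13 + 0.0158*3.9
   = 0.026 + 0.0650 + 0.0616
   = 0.1526


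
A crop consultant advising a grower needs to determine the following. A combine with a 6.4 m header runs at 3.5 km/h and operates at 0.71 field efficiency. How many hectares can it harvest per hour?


C = w * v * eta_f / 10
  = 6.4 * 3.5 * 0.71 / 10
  = 15.90 / 10
  = 1.59 ha/h


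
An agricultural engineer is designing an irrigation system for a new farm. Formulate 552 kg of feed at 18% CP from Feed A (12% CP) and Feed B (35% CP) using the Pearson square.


parts_A = CP_b - target = 35 - 18 = 17
parts_B = target - CP_a = 18 - 12 = 6
total_parts = 17 + 6 = 23
Feed A = 552 * 17 / 23 = 408 kg
Feed B = 552 * 6 / 23 = 144 kg

408 kg


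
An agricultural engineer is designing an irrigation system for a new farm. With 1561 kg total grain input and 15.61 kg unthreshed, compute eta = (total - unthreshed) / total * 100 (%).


eta = (total - unthreshed) / total * 100
    = (1561 - 15.61) / 1561 * 100
    = 1545.39 / 1561 * 100
    = 99%


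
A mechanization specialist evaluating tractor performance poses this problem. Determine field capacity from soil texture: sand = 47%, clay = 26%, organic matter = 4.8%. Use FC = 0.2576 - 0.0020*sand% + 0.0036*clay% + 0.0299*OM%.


FC = 0.2576 - 0.0020*47 + 0.0036*26 + 0.0299*4.8
   = 0.2576 - 0.0940 + 0.0936 + 0.1435
   = 0.4007


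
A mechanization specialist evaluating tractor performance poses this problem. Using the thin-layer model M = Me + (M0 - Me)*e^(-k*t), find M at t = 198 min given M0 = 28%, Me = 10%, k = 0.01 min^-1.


M = Me + (M0 - Me) * e^(-k*t)
  = 10 + (28 - 10) * e^(-0.01*198)
  = 10 + 18 * e^(-1.980)
  = 10 + 18 * 0.13807
  = 10 + 2.4852
  = 12.49%


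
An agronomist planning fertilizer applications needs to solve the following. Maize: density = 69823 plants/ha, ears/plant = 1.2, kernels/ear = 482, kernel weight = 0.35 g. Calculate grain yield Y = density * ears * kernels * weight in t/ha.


Y = density * ears * kernels * kw
  = 69823 * 1.2 * 482 * 0.35 g/ha
  = 14134968.12 g/ha
  = 14134.97 kg/ha = 14.13 t/ha


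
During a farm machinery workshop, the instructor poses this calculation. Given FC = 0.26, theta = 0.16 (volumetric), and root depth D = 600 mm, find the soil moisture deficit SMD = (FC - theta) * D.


SMD = (FC - theta) * D
    = (0.26 - 0.16) * 600
    = 0.100 * 600
    = 60 mm


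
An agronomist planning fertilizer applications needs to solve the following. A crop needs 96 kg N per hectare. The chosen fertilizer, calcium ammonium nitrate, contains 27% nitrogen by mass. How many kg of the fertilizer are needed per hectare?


Rate = N_required / (N_content / 100)
     = 96 / (27 / 100)
     = 96 / 0.27
     = 355.56 kg/ha


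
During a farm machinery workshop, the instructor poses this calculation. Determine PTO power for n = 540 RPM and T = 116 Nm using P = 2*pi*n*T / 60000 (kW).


P = 2*pi*n*T / 60000
  = 2*pi * 540 * 116 / 60000
  = 393578.73 / 60000
  = 6.56 kW


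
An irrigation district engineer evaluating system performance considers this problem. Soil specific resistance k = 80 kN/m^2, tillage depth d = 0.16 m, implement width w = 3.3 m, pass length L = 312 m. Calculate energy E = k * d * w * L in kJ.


E = k * d * w * L
  = 80 * 0.16 * 3.3 * 312
  = 13178.88 kJ


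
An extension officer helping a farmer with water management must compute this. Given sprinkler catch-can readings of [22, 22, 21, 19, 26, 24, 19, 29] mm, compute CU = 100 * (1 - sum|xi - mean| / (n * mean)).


xbar = 182 / 8 = 22.750
sum|xi - xbar| = 21.500
CU = 100 * (1 - 21.500 / (8 * 22.750))
   = 100 * (1 - 0.1181)
   = 88.19%


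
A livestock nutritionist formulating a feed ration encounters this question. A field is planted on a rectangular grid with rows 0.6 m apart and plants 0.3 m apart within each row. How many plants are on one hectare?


D = 10000 / (row_sp * plant_sp)
  = 10000 / (0.6 * 0.3)
  = 10000 / 0.1800
  = 55555.56 plants/ha


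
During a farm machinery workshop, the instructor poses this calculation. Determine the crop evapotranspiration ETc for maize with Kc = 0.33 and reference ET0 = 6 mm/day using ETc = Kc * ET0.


ETc = Kc * ET0
    = 0.33 * 6
    = 1.98 mm/day


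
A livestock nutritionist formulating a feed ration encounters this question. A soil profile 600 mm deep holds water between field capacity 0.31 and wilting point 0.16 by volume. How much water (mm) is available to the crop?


AW = (FC - WP) * D
   = (0.31 - 0.16) * 600
   = 0.15 * 600
   = 90 mm


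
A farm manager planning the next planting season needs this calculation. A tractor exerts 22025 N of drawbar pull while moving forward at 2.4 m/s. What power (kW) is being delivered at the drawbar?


P = F * v / 1000
  = 22025 * 2.4 / 1000
  = 52860 / 1000
  = 52.86 kW


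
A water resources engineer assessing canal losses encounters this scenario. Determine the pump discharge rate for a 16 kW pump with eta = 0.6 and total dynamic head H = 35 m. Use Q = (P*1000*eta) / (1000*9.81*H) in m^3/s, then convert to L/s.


Q = (P * 1000 * eta) / (rho * g * H)
  = (16 * 1000 * 0.6) / (1000 * 9.81 * 35)
  = 9600 / 343350
  = 0.02796 m^3/s = 27.96 L/s


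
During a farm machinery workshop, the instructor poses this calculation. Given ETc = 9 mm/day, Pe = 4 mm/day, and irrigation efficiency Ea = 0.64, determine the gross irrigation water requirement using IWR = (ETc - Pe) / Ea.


IWR = (ETc - Pe) / Ea
    = (9 - 4) / 0.64
    = 5 / 0.64
    = 7.81 mm/day


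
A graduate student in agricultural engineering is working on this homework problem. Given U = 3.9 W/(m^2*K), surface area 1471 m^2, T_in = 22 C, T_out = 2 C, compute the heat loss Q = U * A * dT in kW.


dT = 22 - (2) = 20 K
Q = U * A * dT
  = 3.9 * 1471 * 20
  = 114738 W = 114.74 kW


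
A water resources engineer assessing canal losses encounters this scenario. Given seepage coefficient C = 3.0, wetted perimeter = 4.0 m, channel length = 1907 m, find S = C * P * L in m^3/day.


S = C * P * L
  = 3.0 * 4.0 * 1907
  = 22884 m^3/day


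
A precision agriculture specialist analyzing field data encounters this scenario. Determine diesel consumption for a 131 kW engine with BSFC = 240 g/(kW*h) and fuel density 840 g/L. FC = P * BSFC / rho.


FC = P * BSFC / rho_fuel
   = 131 * 240 / 840
   = 31440 / 840
   = 37.43 L/h


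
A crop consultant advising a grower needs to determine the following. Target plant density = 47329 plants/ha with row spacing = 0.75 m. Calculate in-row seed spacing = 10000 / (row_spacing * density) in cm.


spacing = 10000 / (row_sp * density)
        = 10000 / (0.75 * 47329)
        = 10000 / 35496.75
        = 0.28172 m = 28.17 cm


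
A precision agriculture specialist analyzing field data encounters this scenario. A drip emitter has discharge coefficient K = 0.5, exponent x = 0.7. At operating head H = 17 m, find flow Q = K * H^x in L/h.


Q = K * H^x
  = 0.5 * 17^0.7
  = 0.5 * 7.2663
  = 3.63 L/h


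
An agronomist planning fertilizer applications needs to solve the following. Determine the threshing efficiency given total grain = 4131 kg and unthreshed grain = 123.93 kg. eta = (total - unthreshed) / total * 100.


eta = (total - unthreshed) / total * 100
    = (4131 - 123.93) / 4131 * 100
    = 4007.07 / 4131 * 100
    = 97%


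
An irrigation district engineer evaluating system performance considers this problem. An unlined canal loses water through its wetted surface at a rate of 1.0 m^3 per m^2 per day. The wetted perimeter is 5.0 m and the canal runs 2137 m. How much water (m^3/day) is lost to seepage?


S = C * P * L
  = 1.0 * 5.0 * 2137
  = 10685 m^3/day


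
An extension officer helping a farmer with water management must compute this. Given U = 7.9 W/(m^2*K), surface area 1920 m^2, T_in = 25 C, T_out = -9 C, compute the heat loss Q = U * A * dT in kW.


dT = 25 - (-9) = 34 K
Q = U * A * dT
  = 7.9 * 1920 * 34
  = 515712 W = 515.71 kW


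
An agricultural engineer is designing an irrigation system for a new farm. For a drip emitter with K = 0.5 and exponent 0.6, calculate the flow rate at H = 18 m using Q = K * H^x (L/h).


Q = K * H^x
  = 0.5 * 18^0.6
  = 0.5 * 5.6645
  = 2.83 L/h


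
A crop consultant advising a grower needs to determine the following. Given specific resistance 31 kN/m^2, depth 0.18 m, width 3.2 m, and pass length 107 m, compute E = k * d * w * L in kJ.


E = k * d * w * L
  = 31 * 0.18 * 3.2 * 107
  = 1910.59 kJ


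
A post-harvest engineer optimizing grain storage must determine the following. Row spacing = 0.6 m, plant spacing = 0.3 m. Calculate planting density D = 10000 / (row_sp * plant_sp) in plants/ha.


D = 10000 / (row_sp * plant_sp)
  = 10000 / (0.6 * 0.3)
  = 10000 / 0.1800
  = 55555.56 plants/ha


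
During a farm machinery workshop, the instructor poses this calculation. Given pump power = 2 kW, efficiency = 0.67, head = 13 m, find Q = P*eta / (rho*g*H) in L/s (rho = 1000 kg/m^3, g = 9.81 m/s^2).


Q = (P * 1000 * eta) / (rho * g * H)
  = (2 * 1000 * 0.67) / (1000 * 9.81 * 13)
  = 1340 / 127530
  = 0.01051 m^3/s = 10.51 L/s


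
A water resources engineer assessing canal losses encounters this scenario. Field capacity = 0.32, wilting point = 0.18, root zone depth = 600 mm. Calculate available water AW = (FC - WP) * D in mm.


AW = (FC - WP) * D
   = (0.32 - 0.18) * 600
   = 0.14 * 600
   = 84 mm


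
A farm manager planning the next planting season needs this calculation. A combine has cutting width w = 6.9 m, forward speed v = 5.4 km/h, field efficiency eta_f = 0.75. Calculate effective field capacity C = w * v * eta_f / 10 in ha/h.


C = w * v * eta_f / 10
  = 6.9 * 5.4 * 0.75 / 10
  = 27.95 / 10
  = 2.79 ha/h


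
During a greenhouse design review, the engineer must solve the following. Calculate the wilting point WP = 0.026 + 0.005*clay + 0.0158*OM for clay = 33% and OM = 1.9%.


WP = 0.026 + 0.005*33 + 0.0158*1.9
   = 0.026 + 0.1650 + 0.0300
   = 0.2210


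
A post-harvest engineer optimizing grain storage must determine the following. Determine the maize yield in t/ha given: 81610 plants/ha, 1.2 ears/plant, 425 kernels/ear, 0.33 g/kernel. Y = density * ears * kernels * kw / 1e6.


Y = density * ears * kernels * kw
  = 81610 * 1.2 * 425 * 0.33 g/ha
  = 13734963 g/ha
  = 13734.96 kg/ha = 13.73 t/ha


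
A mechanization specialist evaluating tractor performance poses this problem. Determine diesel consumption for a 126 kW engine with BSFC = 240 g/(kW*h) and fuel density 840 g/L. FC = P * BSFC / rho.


FC = P * BSFC / rho_fuel
   = 126 * 240 / 840
   = 30240 / 840
   = 36 L/h


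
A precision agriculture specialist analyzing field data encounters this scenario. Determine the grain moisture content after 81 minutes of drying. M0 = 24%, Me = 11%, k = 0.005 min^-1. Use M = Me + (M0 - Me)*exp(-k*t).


M = Me + (M0 - Me) * e^(-k*t)
  = 11 + (24 - 11) * e^(-0.005*81)
  = 11 + 13 * e^(-0.405)
  = 11 + 13 * 0.66698
  = 11 + 8.6707
  = 19.67%


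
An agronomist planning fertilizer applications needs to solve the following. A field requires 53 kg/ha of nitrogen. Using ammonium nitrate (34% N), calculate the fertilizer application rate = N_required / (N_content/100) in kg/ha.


Rate = N_required / (N_content / 100)
     = 53 / (34 / 100)
     = 53 / 0.34
     = 155.88 kg/ha


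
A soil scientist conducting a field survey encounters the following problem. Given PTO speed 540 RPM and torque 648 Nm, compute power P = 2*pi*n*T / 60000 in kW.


P = 2*pi*n*T / 60000
  = 2*pi * 540 * 648 / 60000
  = 2198612.20 / 60000
  = 36.64 kW


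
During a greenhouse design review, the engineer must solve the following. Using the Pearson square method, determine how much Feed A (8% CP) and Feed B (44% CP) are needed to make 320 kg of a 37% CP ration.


parts_A = CP_b - target = 44 - 37 = 7
parts_B = target - CP_a = 37 - 8 = 29
total_parts = 7 + 29 = 36
Feed A = 320 * 7 / 36 = 62.22 kg
Feed B = 320 * 29 / 36 = 257.78 kg

62.22 kg


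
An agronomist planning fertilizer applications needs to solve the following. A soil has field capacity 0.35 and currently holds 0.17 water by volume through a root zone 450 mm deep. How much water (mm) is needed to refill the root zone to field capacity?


SMD = (FC - theta) * D
    = (0.35 - 0.17) * 450
    = 0.180 * 450
    = 81 mm


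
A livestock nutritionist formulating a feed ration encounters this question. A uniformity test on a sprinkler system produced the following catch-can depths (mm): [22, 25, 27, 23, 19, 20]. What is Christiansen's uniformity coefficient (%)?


xbar = 136 / 6 = 22.667
sum|xi - xbar| = 14
CU = 100 * (1 - 14 / (6 * 22.667))
   = 100 * (1 - 0.1029)
   = 89.71%


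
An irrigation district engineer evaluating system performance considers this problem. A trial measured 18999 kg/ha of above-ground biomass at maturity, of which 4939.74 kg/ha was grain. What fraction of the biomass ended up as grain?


HI = grain_yield / biomass
   = 4939.74 / 18999
   = 0.26


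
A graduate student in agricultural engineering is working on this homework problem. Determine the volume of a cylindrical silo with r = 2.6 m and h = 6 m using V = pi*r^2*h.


V = pi * r^2 * h
  = pi * 2.6^2 * 6
  = pi * 6.76 * 6
  = 127.42 m^3


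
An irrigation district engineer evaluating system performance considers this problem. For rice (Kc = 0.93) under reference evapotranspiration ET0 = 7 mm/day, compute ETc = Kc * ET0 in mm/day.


ETc = Kc * ET0
    = 0.93 * 7
    = 6.51 mm/day


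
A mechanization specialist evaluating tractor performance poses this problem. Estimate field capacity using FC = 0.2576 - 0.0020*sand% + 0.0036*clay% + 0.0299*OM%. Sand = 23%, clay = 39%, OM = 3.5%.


FC = 0.2576 - 0.0020*23 + 0.0036*39 + 0.0299*3.5
   = 0.2576 - 0.0460 + 0.1404 + 0.1047
   = 0.4567


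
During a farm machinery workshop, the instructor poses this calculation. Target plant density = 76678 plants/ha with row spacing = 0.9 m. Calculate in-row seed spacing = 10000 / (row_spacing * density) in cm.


spacing = 10000 / (row_sp * density)
        = 10000 / (0.9 * 76678)
        = 10000 / 69010.20
        = 0.14491 m = 14.49 cm


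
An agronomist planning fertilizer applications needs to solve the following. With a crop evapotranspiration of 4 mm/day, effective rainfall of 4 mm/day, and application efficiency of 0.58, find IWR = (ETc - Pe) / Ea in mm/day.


IWR = (ETc - Pe) / Ea
    = (4 - 4) / 0.58
    = 0 / 0.58
    = 0 mm/day


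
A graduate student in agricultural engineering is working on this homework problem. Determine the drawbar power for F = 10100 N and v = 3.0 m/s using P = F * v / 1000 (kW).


P = F * v / 1000
  = 10100 * 3.0 / 1000
  = 30300 / 1000
  = 30.30 kW


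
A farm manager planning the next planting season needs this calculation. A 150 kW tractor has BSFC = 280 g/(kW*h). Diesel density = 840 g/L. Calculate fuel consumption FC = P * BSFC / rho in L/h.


FC = P * BSFC / rho_fuel
   = 150 * 280 / 840
   = 42000 / 840
   = 50 L/h


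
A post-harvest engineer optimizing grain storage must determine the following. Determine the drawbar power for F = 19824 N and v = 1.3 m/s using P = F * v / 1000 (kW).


P = F * v / 1000
  = 19824 * 1.3 / 1000
  = 25771.20 / 1000
  = 25.77 kW


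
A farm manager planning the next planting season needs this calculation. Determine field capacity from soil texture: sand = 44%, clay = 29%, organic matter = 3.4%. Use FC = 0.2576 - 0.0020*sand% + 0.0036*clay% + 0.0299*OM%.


FC = 0.2576 - 0.0020*44 + 0.0036*29 + 0.0299*3.4
   = 0.2576 - 0.0880 + 0.1044 + 0.1017
   = 0.3757


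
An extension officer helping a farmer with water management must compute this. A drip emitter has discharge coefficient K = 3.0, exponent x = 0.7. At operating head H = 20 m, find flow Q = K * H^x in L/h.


Q = K * H^x
  = 3.0 * 20^0.7
  = 3.0 * 8.1418
  = 24.43 L/h


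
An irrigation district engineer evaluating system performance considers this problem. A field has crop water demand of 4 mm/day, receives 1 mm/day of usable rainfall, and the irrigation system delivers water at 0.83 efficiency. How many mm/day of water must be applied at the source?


IWR = (ETc - Pe) / Ea
    = (4 - 1) / 0.83
    = 3 / 0.83
    = 3.61 mm/day


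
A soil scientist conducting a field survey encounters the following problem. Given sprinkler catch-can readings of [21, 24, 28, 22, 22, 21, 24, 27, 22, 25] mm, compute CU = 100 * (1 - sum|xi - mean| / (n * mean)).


xbar = 236 / 10 = 23.600
sum|xi - xbar| = 20
CU = 100 * (1 - 20 / (10 * 23.600))
   = 100 * (1 - 0.0847)
   = 91.53%


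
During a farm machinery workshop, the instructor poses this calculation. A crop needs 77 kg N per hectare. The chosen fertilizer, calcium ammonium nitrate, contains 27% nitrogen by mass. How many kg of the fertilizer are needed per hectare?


Rate = N_required / (N_content / 100)
     = 77 / (27 / 100)
     = 77 / 0.27
     = 285.19 kg/ha


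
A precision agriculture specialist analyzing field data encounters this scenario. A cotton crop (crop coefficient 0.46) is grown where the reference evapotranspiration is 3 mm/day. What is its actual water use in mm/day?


ETc = Kc * ET0
    = 0.46 * 3
    = 1.38 mm/day


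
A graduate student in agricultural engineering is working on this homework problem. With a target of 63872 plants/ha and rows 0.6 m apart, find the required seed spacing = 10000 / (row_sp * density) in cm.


spacing = 10000 / (row_sp * density)
        = 10000 / (0.6 * 63872)
        = 10000 / 38323.20
        = 0.26094 m = 26.09 cm


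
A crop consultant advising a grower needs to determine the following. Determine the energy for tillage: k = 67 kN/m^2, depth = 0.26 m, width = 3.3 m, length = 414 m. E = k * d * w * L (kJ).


E = k * d * w * L
  = 67 * 0.26 * 3.3 * 414
  = 23799.20 kJ


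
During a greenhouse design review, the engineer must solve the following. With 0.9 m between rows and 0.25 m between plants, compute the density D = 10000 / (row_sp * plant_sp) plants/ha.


D = 10000 / (row_sp * plant_sp)
  = 10000 / (0.9 * 0.25)
  = 10000 / 0.2250
  = 44444.44 plants/ha


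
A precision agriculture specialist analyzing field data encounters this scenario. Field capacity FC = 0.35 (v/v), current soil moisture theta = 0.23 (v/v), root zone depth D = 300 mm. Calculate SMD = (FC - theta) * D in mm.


SMD = (FC - theta) * D
    = (0.35 - 0.23) * 300
    = 0.120 * 300
    = 36 mm


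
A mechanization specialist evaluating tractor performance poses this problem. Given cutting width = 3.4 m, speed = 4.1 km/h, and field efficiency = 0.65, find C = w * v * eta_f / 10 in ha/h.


C = w * v * eta_f / 10
  = 3.4 * 4.1 * 0.65 / 10
  = 9.06 / 10
  = 0.91 ha/h


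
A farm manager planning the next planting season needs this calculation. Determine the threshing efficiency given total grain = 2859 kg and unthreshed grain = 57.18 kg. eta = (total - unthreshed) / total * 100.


eta = (total - unthreshed) / total * 100
    = (2859 - 57.18) / 2859 * 100
    = 2801.82 / 2859 * 100
    = 98%


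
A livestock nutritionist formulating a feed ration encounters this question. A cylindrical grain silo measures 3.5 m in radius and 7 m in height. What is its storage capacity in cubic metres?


V = pi * r^2 * h
  = pi * 3.5^2 * 7
  = pi * 12.25 * 7
  = 269.39 m^3


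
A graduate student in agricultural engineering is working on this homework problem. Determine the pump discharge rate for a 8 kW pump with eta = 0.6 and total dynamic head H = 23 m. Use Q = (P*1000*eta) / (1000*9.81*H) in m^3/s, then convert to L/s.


Q = (P * 1000 * eta) / (rho * g * H)
  = (8 * 1000 * 0.6) / (1000 * 9.81 * 23)
  = 4800 / 225630
  = 0.02127 m^3/s = 21.27 L/s


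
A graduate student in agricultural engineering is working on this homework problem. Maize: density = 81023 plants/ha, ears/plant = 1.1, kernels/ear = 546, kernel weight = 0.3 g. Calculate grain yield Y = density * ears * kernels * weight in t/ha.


Y = density * ears * kernels * kw
  = 81023 * 1.1 * 546 * 0.3 g/ha
  = 14598724.14 g/ha
  = 14598.72 kg/ha = 14.60 t/ha


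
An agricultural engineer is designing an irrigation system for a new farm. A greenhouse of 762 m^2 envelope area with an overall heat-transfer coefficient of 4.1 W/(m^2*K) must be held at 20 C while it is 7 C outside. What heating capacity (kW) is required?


dT = 20 - (7) = 13 K
Q = U * A * dT
  = 4.1 * 762 * 13
  = 40614.60 W = 40.61 kW


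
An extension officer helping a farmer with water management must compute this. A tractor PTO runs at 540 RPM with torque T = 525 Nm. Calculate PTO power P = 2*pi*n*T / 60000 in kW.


P = 2*pi*n*T / 60000
  = 2*pi * 540 * 525 / 60000
  = 1781283.03 / 60000
  = 29.69 kW


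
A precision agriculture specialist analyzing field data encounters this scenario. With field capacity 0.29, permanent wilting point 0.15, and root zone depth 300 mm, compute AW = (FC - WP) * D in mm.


AW = (FC - WP) * D
   = (0.29 - 0.15) * 300
   = 0.14 * 300
   = 42 mm


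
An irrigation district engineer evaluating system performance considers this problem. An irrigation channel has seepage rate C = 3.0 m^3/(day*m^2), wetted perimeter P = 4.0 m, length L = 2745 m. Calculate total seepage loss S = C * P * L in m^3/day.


S = C * P * L
  = 3.0 * 4.0 * 2745
  = 32940 m^3/day


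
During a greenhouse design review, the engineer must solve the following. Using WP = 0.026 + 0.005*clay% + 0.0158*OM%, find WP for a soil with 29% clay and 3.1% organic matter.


WP = 0.026 + 0.005*29 + 0.0158*3.1
   = 0.026 + 0.1450 + 0.0490
   = 0.2200


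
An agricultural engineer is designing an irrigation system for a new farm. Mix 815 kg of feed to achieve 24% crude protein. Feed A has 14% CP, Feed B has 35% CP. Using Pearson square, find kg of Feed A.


parts_A = CP_b - target = 35 - 24 = 11
parts_B = target - CP_a = 24 - 14 = 10
total_parts = 11 + 10 = 21
Feed A = 815 * 11 / 21 = 426.90 kg
Feed B = 815 * 10 / 21 = 388.10 kg

426.90 kg


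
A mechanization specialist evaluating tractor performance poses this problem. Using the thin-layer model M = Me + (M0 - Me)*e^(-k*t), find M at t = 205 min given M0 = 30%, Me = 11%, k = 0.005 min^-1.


M = Me + (M0 - Me) * e^(-k*t)
  = 11 + (30 - 11) * e^(-0.005*205)
  = 11 + 19 * e^(-1.025)
  = 11 + 19 * 0.35880
  = 11 + 6.8171
  = 17.82%


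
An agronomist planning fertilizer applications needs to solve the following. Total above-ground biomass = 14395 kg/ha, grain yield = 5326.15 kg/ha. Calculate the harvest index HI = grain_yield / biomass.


HI = grain_yield / biomass
   = 5326.15 / 14395
   = 0.37


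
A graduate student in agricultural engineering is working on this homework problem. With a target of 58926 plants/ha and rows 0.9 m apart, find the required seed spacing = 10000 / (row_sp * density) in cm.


spacing = 10000 / (row_sp * density)
        = 10000 / (0.9 * 58926)
        = 10000 / 53033.40
        = 0.18856 m = 18.86 cm


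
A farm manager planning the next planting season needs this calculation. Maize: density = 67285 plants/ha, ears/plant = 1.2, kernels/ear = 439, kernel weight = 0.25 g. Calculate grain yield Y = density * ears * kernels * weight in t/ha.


Y = density * ears * kernels * kw
  = 67285 * 1.2 * 439 * 0.25 g/ha
  = 8861434.50 g/ha
  = 8861.43 kg/ha = 8.86 t/ha


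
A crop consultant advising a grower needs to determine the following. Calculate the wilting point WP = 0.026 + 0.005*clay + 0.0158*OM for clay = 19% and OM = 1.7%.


WP = 0.026 + 0.005*19 + 0.0158*1.7
   = 0.026 + 0.0950 + 0.0269
   = 0.1479


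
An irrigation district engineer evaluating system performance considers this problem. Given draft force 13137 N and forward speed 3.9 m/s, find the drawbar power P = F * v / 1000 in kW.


P = F * v / 1000
  = 13137 * 3.9 / 1000
  = 51234.30 / 1000
  = 51.23 kW


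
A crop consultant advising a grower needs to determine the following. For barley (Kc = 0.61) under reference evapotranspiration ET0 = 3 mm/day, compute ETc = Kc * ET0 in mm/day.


ETc = Kc * ET0
    = 0.61 * 3
    = 1.83 mm/day


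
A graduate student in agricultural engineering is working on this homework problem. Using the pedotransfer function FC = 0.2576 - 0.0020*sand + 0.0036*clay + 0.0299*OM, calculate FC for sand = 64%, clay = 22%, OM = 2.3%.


FC = 0.2576 - 0.0020*64 + 0.0036*22 + 0.0299*2.3
   = 0.2576 - 0.1280 + 0.0792 + 0.0688
   = 0.2776


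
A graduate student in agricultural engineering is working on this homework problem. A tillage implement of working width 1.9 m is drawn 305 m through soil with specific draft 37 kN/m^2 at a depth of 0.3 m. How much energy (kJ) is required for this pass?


E = k * d * w * L
  = 37 * 0.3 * 1.9 * 305
  = 6432.45 kJ


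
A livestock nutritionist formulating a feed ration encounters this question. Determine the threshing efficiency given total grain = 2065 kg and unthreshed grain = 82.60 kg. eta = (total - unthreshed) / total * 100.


eta = (total - unthreshed) / total * 100
    = (2065 - 82.60) / 2065 * 100
    = 1982.40 / 2065 * 100
    = 96%


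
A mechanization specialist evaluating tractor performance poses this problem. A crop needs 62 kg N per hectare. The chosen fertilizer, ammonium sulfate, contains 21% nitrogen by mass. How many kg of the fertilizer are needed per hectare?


Rate = N_required / (N_content / 100)
     = 62 / (21 / 100)
     = 62 / 0.21
     = 295.24 kg/ha


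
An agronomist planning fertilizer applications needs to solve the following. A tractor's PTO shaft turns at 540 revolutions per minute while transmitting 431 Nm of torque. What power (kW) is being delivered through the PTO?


P = 2*pi*n*T / 60000
  = 2*pi * 540 * 431 / 60000
  = 1462348.55 / 60000
  = 24.37 kW


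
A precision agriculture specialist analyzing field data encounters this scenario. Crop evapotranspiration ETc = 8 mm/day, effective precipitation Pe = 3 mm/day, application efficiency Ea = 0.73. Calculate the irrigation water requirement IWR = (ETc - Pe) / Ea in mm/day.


IWR = (ETc - Pe) / Ea
    = (8 - 3) / 0.73
    = 5 / 0.73
    = 6.85 mm/day


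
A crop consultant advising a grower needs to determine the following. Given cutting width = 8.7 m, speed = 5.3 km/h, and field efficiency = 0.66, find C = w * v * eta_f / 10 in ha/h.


C = w * v * eta_f / 10
  = 8.7 * 5.3 * 0.66 / 10
  = 30.43 / 10
  = 3.04 ha/h


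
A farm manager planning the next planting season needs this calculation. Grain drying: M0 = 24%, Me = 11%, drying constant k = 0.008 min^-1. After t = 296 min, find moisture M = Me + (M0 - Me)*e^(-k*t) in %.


M = Me + (M0 - Me) * e^(-k*t)
  = 11 + (24 - 11) * e^(-0.008*296)
  = 11 + 13 * e^(-2.368)
  = 11 + 13 * 0.09367
  = 11 + 1.2177
  = 12.22%


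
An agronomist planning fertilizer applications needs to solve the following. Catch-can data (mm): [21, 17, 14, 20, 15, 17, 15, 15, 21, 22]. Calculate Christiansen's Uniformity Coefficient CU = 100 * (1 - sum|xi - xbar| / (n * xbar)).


xbar = 177 / 10 = 17.700
sum|xi - xbar| = 26.400
CU = 100 * (1 - 26.400 / (10 * 17.700))
   = 100 * (1 - 0.1492)
   = 85.08%


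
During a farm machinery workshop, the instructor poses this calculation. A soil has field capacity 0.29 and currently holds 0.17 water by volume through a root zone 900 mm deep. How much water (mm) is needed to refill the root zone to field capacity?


SMD = (FC - theta) * D
    = (0.29 - 0.17) * 900
    = 0.120 * 900
    = 108 mm


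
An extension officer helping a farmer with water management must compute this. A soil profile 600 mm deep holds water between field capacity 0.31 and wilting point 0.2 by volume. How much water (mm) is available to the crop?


AW = (FC - WP) * D
   = (0.31 - 0.2) * 600
   = 0.11 * 600
   = 66 mm


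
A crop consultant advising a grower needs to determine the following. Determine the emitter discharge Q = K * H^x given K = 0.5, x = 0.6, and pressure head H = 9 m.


Q = K * H^x
  = 0.5 * 9^0.6
  = 0.5 * 3.7372
  = 1.87 L/h


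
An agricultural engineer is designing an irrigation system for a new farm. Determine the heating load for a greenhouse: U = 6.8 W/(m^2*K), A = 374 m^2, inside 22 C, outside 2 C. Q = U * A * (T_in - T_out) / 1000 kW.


dT = 22 - (2) = 20 K
Q = U * A * dT
  = 6.8 * 374 * 20
  = 50864 W = 50.86 kW


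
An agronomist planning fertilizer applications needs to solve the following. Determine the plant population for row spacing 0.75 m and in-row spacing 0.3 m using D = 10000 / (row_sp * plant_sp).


D = 10000 / (row_sp * plant_sp)
  = 10000 / (0.75 * 0.3)
  = 10000 / 0.2250
  = 44444.44 plants/ha


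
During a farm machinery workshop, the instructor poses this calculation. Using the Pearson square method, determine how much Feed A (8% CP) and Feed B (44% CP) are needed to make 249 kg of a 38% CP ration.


parts_A = CP_b - target = 44 - 38 = 6
parts_B = target - CP_a = 38 - 8 = 30
total_parts = 6 + 30 = 36
Feed A = 249 * 6 / 36 = 41.50 kg
Feed B = 249 * 30 / 36 = 207.50 kg

41.50 kg


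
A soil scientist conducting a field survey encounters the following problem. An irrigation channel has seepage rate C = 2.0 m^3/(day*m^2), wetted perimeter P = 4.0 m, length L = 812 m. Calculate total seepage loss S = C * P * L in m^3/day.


S = C * P * L
  = 2.0 * 4.0 * 812
  = 6496 m^3/day


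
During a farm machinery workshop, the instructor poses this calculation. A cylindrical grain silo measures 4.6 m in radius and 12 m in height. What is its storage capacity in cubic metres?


V = pi * r^2 * h
  = pi * 4.6^2 * 12
  = pi * 21.16 * 12
  = 797.71 m^3


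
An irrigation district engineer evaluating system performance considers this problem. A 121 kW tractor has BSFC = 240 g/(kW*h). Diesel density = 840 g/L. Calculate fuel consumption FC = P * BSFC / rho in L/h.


FC = P * BSFC / rho_fuel
   = 121 * 240 / 840
   = 29040 / 840
   = 34.57 L/h


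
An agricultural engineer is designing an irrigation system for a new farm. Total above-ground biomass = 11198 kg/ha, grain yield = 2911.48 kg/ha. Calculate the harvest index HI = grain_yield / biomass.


HI = grain_yield / biomass
   = 2911.48 / 11198
   = 0.26


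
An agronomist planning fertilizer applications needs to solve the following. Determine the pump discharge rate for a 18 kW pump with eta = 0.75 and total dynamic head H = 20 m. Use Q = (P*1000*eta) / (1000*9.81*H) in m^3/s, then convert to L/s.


Q = (P * 1000 * eta) / (rho * g * H)
  = (18 * 1000 * 0.75) / (1000 * 9.81 * 20)
  = 13500 / 196200
  = 0.06881 m^3/s = 68.81 L/s


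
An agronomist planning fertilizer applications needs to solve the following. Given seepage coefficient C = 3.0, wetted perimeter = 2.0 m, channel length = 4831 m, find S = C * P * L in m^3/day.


S = C * P * L
  = 3.0 * 2.0 * 4831
  = 28986 m^3/day


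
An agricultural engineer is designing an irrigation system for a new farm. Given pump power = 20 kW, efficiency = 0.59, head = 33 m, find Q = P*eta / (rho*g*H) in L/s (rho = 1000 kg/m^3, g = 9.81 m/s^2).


Q = (P * 1000 * eta) / (rho * g * H)
  = (20 * 1000 * 0.59) / (1000 * 9.81 * 33)
  = 11800 / 323730
  = 0.03645 m^3/s = 36.45 L/s


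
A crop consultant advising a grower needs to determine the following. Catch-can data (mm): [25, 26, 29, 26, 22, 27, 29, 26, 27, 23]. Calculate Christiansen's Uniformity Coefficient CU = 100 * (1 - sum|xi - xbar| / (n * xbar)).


xbar = 260 / 10 = 26
sum|xi - xbar| = 16
CU = 100 * (1 - 16 / (10 * 26))
   = 100 * (1 - 0.0615)
   = 93.85%


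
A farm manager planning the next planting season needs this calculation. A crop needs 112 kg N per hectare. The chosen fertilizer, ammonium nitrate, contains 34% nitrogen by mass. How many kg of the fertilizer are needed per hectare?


Rate = N_required / (N_content / 100)
     = 112 / (34 / 100)
     = 112 / 0.34
     = 329.41 kg/ha


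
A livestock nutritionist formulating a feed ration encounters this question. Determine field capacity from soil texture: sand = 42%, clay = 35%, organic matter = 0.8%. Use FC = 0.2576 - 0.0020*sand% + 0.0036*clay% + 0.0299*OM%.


FC = 0.2576 - 0.0020*42 + 0.0036*35 + 0.0299*0.8
   = 0.2576 - 0.0840 + 0.1260 + 0.0239
   = 0.3235


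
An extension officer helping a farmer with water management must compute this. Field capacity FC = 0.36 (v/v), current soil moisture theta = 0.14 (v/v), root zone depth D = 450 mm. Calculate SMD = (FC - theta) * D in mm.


SMD = (FC - theta) * D
    = (0.36 - 0.14) * 450
    = 0.220 * 450
    = 99 mm


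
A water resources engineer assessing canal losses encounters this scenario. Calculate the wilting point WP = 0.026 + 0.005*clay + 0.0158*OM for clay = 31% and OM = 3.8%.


WP = 0.026 + 0.005*31 + 0.0158*3.8
   = 0.026 + 0.1550 + 0.0600
   = 0.2410


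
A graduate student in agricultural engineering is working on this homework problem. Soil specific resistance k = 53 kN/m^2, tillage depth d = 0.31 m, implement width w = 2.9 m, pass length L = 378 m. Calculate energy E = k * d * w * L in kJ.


E = k * d * w * L
  = 53 * 0.31 * 2.9 * 378
  = 18010.57 kJ


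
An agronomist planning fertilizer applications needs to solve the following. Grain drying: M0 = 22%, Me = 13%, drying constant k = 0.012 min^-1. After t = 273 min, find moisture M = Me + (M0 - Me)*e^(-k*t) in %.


M = Me + (M0 - Me) * e^(-k*t)
  = 13 + (22 - 13) * e^(-0.012*273)
  = 13 + 9 * e^(-3.276)
  = 13 + 9 * 0.03778
  = 13 + 0.3400
  = 13.34%


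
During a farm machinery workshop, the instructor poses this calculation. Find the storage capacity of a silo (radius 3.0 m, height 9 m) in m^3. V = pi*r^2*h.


V = pi * r^2 * h
  = pi * 3.0^2 * 9
  = pi * 9 * 9
  = 254.47 m^3


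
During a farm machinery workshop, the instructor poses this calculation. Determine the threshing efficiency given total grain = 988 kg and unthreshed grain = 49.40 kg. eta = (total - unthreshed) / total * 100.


eta = (total - unthreshed) / total * 100
    = (988 - 49.40) / 988 * 100
    = 938.60 / 988 * 100
    = 95%


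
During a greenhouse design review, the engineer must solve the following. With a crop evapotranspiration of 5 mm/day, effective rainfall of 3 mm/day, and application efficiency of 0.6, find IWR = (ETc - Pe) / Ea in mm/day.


IWR = (ETc - Pe) / Ea
    = (5 - 3) / 0.6
    = 2 / 0.6
    = 3.33 mm/day


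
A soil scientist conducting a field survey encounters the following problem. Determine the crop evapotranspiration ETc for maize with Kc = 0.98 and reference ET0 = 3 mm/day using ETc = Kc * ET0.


ETc = Kc * ET0
    = 0.98 * 3
    = 2.94 mm/day


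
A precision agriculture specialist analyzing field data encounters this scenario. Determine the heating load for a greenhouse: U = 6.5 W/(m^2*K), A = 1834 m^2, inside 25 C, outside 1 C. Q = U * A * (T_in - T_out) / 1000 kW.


dT = 25 - (1) = 24 K
Q = U * A * dT
  = 6.5 * 1834 * 24
  = 286104 W = 286.10 kW


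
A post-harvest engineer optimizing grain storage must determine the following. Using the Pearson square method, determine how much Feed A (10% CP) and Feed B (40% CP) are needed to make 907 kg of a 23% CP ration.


parts_A = CP_b - target = 40 - 23 = 17
parts_B = target - CP_a = 23 - 10 = 13
total_parts = 17 + 13 = 30
Feed A = 907 * 17 / 30 = 513.97 kg
Feed B = 907 * 13 / 30 = 393.03 kg

513.97 kg
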